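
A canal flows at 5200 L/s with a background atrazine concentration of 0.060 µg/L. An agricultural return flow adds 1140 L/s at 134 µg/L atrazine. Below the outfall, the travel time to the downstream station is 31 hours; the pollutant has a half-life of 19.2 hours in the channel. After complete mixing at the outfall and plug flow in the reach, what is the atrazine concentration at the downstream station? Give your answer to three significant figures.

Conservation of mass: C = (5200·0.06000 + 1140·134.0) / 6340 = 153100/6340 = 24.14 µg/L.
Half-life 19.2 h → k = ln 2 / 19.2 = 0.03610 h⁻¹ = 0.8664 d⁻¹.
Applying C = C₀e^(−kt): 24.14 × 0.3266 = 7.884 µg/L.

7.88 µg/L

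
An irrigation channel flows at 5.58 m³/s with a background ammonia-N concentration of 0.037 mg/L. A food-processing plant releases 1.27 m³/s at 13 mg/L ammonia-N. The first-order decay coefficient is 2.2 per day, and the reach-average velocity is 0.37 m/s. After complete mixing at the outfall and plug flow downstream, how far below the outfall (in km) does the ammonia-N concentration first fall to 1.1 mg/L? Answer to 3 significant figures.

Mass balance: C = (5.580·0.03700 + 1.270·13.00) / 6.850 = 16.72/6.850 = 2.440 mg/L.
Set 2.440·exp(−k·t) = 1.1 → t = ln(2.440/1.1)/k = 31290 s = 8.693 h.
Distance = v·t = 0.37·31290 = 11580 m = 11.58 km.

11.6 km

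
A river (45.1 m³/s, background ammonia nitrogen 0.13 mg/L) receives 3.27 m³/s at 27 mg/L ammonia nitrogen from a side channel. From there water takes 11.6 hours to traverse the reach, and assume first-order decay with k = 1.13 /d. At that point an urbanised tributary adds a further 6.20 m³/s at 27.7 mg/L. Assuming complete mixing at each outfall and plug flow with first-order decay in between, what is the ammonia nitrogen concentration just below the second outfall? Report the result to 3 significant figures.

Conservation of mass: C = (45.10·0.1300 + 3.270·27.00) / 48.37 = 94.15/48.37 = 1.947 mg/L; combined flow 48.37 m³/s.
First-order decay: C = 1.947·exp(−k·t) = 1.947·0.5792 = 1.127 mg/L.
Second outfall: C = (48.37·1.127 + 6.200·27.70)/54.57 = 4.146 mg/L.

4.15 mg/L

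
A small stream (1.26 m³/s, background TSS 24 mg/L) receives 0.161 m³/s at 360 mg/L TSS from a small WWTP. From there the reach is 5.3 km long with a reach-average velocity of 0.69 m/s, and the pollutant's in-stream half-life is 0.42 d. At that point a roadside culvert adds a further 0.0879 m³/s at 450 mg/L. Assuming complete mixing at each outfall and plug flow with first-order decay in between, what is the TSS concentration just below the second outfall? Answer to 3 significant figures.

After mixing, C = (1.260·24.00 + 0.1610·360.0) / 1.421 = 88.20/1.421 = 62.07 mg/L; combined flow 1.421 m³/s.
Travel time t = 5.3·1000 / 0.69 = 7681 s = 2.134 h.
Half-life 0.42 d → k = ln 2 / 0.42 = 1.650 d⁻¹.
After decay, C = 62.07 × e^(−kt) = 62.07 × 0.8635 = 53.60 mg/L.
At the second outfall, C = (1.421·53.60 + 0.08790·450.0) / (1.421 + 0.08790) = 76.69 mg/L.

76.7 mg/L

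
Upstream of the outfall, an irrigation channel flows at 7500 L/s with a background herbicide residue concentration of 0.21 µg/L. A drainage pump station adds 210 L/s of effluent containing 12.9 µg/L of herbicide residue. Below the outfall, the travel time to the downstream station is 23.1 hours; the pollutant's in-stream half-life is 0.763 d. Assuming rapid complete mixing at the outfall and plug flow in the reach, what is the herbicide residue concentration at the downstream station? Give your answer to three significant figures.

0.232 µg/L

After mixing, C = (7500·0.2100 + 210.0·12.90) / 7710 = 4284/7710 = 0.5556 µg/L.
Half-life 0.763 d → k = ln 2 / 0.763 = 0.9084 d⁻¹.
After decay, C = 0.5556 × e^(−kt) = 0.5556 × 0.4171 = 0.2318 µg/L.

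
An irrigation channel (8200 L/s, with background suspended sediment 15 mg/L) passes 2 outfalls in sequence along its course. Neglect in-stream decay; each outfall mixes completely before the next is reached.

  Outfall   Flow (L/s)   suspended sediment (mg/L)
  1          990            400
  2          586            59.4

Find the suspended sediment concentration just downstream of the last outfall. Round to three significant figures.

56.6 mg/L

Outfall 1: combined Q = 9190 L/s; C = (8200·15.00 + 990.0·400.0)/9190 = 56.47 mg/L.
Outfall 2: combined Q = 9776 L/s; C = (9190·56.47 + 586.0·59.40)/9776 = 56.65 mg/L.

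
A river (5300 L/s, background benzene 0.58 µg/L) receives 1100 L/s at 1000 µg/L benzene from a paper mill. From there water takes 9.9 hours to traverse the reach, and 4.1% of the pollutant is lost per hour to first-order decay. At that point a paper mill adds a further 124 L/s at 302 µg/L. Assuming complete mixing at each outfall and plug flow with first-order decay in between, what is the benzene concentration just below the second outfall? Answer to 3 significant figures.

Mass balance: C = (5300·0.5800 + 1100·1000) / 6400 = 1103000/6400 = 172.4 µg/L; combined flow 6400 L/s.
4.1%/h lost → k = −ln(1 − 0.041) = 0.04186 h⁻¹.
Decay over the reach: 172.4·exp(−kt) = 172.4·0.6607 = 113.9 µg/L.
Second outfall: C = (6400·113.9 + 124.0·302.0)/6524 = 117.5 µg/L.

117 µg/L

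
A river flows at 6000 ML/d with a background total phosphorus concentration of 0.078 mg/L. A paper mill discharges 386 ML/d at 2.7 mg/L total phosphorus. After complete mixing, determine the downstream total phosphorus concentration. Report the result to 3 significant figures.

Flow-weighted average: C = (6000·0.07800 + 386.0·2.700) / 6386 = 1510/6386 = 0.2365 mg/L.

0.236 mg/L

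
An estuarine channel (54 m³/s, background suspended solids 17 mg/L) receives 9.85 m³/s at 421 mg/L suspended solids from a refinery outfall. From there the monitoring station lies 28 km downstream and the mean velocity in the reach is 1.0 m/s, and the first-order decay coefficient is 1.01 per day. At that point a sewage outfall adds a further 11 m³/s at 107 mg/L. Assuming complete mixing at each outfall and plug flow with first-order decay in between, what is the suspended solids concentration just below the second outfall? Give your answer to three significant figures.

Mixed concentration C = ΣQC/ΣQ = (54.00·17.00 + 9.850·421.0) / 63.85 = 5065/63.85 = 79.32 mg/L; combined flow 63.85 m³/s.
Travel time t = 28·1000 / 1.0 = 28000 s = 7.778 h.
Decay over the reach: 79.32·exp(−kt) = 79.32·0.7209 = 57.18 mg/L.
Second outfall: C = (63.85·57.18 + 11.00·107.0)/74.85 = 64.50 mg/L.

64.5 mg/L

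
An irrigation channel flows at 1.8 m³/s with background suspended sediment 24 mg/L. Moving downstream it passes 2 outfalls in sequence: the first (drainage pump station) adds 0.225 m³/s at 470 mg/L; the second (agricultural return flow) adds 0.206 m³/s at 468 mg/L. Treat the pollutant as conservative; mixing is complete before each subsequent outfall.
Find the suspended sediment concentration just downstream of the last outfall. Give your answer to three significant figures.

110 mg/L

After outfall 1: Q = 1.800 + 0.2250 = 2.025 m³/s; C = (1.800·24.00 + 0.2250·470.0)/2.025 = 73.56 mg/L.
After outfall 2: Q = 2.025 + 0.2060 = 2.231 m³/s; C = (2.025·73.56 + 0.2060·468.0)/2.231 = 110.0 mg/L.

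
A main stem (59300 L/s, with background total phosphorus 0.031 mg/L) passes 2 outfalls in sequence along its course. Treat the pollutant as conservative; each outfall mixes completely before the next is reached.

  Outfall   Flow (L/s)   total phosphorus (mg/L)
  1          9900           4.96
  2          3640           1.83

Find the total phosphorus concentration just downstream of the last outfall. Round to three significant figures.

0.791 mg/L

After outfall 1: Q = 59300 + 9900 = 69200 L/s; C = (59300·0.03100 + 9900·4.960)/69200 = 0.7362 mg/L.
After outfall 2: Q = 69200 + 3640 = 72840 L/s; C = (69200·0.7362 + 3640·1.830)/72840 = 0.7908 mg/L.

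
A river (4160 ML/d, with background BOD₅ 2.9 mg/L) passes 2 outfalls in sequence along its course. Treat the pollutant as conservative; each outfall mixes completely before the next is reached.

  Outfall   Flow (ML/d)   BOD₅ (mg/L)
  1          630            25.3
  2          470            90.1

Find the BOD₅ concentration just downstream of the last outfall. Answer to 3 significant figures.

13.4 mg/L

Below outfall 1: Q → 4790 ML/d, C = (4160·2.900 + 630.0·25.30)/4790 = 5.846 mg/L.
Below outfall 2: Q → 5260 ML/d, C = (4790·5.846 + 470.0·90.10)/5260 = 13.37 mg/L.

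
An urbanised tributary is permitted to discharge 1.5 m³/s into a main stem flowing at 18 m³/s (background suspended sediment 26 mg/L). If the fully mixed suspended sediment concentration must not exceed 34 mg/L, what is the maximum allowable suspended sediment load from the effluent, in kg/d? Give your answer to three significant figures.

Mass balance at the limit: 18.00·26.00 + 1.500·Cₑ = 19.50·34 → Cₑ = 130.0 mg/L.
Load = 1.500 m³/s × 130.0 g/m³ × 86 400 s/d = 16850 kg/d.

16800 kg/d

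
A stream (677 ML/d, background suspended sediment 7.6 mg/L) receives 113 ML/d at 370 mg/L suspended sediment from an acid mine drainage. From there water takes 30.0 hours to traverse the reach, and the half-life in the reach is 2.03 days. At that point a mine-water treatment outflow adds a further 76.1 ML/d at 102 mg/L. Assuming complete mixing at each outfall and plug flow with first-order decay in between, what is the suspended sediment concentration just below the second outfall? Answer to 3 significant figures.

Mixed concentration C = ΣQC/ΣQ = (677.0·7.600 + 113.0·370.0) / 790.0 = 46960/790.0 = 59.44 mg/L; combined flow 790.0 ML/d.
Half-life 2.03 d → k = ln 2 / 2.03 = 0.3415 d⁻¹.
After decay, C = 59.44 × e^(−kt) = 59.44 × 0.6526 = 38.79 mg/L.
At the second outfall, C = (790.0·38.79 + 76.10·102.0) / (790.0 + 76.10) = 44.34 mg/L.

44.3 mg/L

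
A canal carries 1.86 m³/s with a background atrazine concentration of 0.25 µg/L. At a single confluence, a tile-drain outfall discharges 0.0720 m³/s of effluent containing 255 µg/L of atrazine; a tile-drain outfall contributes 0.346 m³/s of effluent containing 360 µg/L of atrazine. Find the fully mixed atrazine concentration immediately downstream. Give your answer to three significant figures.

62.9 µg/L

Mixed concentration C = ΣQC/ΣQ = (1.860·0.2500 + 0.07200·255.0 + 0.3460·360.0) / 2.278 = 143.4/2.278 = 62.94 µg/L.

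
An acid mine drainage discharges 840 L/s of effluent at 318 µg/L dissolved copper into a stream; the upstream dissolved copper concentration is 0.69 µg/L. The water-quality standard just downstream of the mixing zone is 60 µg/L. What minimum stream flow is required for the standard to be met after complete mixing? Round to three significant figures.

3650 L/s

Set C_mix = 60: (Q·0.6900 + 840.0·318.0) / (Q + 840.0) = 60
→ Q = 840.0·(318.0 − 60)/(60 − 0.6900) = 3654 L/s.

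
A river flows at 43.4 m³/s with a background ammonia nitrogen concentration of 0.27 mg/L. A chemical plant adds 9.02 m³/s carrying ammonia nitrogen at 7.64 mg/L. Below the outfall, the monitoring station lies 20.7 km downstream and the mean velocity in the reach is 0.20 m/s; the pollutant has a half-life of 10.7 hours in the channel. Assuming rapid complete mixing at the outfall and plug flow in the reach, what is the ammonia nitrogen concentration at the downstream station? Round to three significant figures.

0.239 mg/L

After mixing, C = (43.40·0.2700 + 9.020·7.640) / 52.42 = 80.63/52.42 = 1.538 mg/L.
Travel time t = 20.7·1000 / 0.20 = 103500 s = 28.75 h.
Half-life 10.7 h → k = ln 2 / 10.7 = 0.06478 h⁻¹ = 1.555 d⁻¹.
Decay over the reach: 1.538·exp(−kt) = 1.538·0.1553 = 0.2389 mg/L.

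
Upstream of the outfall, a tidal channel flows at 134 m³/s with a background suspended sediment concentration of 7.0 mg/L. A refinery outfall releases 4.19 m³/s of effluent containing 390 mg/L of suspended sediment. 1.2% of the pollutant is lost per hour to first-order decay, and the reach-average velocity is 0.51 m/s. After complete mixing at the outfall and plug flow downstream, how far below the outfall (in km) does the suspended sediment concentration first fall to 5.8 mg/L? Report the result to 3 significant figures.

After mixing, C = (134.0·7.000 + 4.190·390.0) / 138.2 = 2572/138.2 = 18.61 mg/L.
1.2%/h lost → k = −ln(1 − 0.012) = 0.01207 h⁻¹.
Set 18.61·exp(−k·t) = 5.8 → t = ln(18.61/5.8)/k = 347700 s = 96.58 h.
Distance = v·t = 0.51·347700 = 177300 m = 177.3 km.

177 km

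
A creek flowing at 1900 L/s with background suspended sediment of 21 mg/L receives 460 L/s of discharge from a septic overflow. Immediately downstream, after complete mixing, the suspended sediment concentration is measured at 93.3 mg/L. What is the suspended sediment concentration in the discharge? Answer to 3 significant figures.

Mass balance: 1900·21.00 + 460.0·Cₑ = 2360·93.30
→ Cₑ = (2360·93.30 − 1900·21.00) / 460.0 = 391.9 mg/L.

392 mg/L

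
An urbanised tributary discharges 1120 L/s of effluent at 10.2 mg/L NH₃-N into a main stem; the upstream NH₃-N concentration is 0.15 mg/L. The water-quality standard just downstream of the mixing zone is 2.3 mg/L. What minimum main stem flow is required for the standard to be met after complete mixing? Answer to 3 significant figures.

Set C_mix = 2.3: (Q·0.1500 + 1120·10.20) / (Q + 1120) = 2.3
→ Q = 1120·(10.20 − 2.3)/(2.3 − 0.1500) = 4115 L/s.

4120 L/s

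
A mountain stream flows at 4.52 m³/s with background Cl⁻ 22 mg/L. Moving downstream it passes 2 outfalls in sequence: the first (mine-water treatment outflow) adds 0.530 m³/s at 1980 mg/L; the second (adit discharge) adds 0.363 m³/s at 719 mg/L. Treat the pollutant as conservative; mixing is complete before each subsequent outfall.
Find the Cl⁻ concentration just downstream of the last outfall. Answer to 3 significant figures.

Below outfall 1: Q → 5.050 m³/s, C = (4.520·22.00 + 0.5300·1980)/5.050 = 227.5 mg/L.
Below outfall 2: Q → 5.413 m³/s, C = (5.050·227.5 + 0.3630·719.0)/5.413 = 260.5 mg/L.

260 mg/L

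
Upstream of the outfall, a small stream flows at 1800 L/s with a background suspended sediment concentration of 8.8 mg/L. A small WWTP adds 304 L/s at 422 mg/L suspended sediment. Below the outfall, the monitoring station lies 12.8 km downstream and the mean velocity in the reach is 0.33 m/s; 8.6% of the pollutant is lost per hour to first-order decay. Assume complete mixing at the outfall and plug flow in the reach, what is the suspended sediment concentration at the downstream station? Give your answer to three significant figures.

Flow-weighted average: C = (1800·8.800 + 304.0·422.0) / 2104 = 144100/2104 = 68.50 mg/L.
Travel time t = 12.8·1000 / 0.33 = 38790 s = 10.77 h.
8.6%/h lost → k = −ln(1 − 0.086) = 0.08992 h⁻¹.
After decay, C = 68.50 × e^(−kt) = 68.50 × 0.3795 = 26.00 mg/L.

26.0 mg/L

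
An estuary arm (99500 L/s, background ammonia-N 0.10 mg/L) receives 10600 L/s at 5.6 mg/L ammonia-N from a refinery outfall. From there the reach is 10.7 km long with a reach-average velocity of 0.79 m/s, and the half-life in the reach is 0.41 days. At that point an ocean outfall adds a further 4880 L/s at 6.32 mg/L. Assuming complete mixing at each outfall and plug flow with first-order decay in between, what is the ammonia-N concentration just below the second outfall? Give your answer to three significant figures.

0.731 mg/L

Mass balance: C = (99500·0.1000 + 10600·5.600) / 110100 = 69310/110100 = 0.6295 mg/L; combined flow 110100 L/s.
Travel time t = 10.7·1000 / 0.79 = 13540 s = 3.762 h.
Half-life 0.41 d → k = ln 2 / 0.41 = 1.691 d⁻¹.
Decay over the reach: 0.6295·exp(−kt) = 0.6295·0.7672 = 0.4830 mg/L.
At the second outfall, C = (110100·0.4830 + 4880·6.320) / (110100 + 4880) = 0.7307 mg/L.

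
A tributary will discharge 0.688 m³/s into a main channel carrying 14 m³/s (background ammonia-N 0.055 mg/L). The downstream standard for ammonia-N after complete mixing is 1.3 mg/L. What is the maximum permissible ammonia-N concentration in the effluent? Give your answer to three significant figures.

26.6 mg/L

At the limit, (Qr·Cr + Qe·Cₑ)/(Qr + Qe) = 1.3:
Cₑ = (14.69·1.3 − 14.00·0.05500) / 0.6880 = 26.63 mg/L.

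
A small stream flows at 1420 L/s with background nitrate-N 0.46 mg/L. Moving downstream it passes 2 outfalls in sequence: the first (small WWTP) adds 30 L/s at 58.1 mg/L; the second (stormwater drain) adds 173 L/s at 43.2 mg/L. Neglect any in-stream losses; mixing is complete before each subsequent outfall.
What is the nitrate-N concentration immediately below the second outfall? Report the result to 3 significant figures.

6.08 mg/L

Below outfall 1: Q → 1450 L/s, C = (1420·0.4600 + 30.00·58.10)/1450 = 1.653 mg/L.
Below outfall 2: Q → 1623 L/s, C = (1450·1.653 + 173.0·43.20)/1623 = 6.081 mg/L.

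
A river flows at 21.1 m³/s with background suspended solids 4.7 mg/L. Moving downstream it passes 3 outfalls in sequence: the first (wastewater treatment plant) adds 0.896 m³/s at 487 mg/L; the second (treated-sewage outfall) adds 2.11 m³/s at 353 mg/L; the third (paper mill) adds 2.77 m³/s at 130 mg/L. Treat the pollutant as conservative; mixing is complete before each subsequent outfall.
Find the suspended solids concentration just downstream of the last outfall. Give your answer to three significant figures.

Outfall 1: combined Q = 22.00 m³/s; C = (21.10·4.700 + 0.8960·487.0)/22.00 = 24.35 mg/L.
Outfall 2: combined Q = 24.11 m³/s; C = (22.00·24.35 + 2.110·353.0)/24.11 = 53.11 mg/L.
Outfall 3: combined Q = 26.88 m³/s; C = (24.11·53.11 + 2.770·130.0)/26.88 = 61.04 mg/L.

61.0 mg/L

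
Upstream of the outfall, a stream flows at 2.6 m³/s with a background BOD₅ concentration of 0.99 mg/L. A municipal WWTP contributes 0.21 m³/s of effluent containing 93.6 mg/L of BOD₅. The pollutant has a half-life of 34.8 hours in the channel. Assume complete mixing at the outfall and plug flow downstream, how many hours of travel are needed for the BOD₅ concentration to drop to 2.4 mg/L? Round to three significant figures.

Mixed concentration C = ΣQC/ΣQ = (2.600·0.9900 + 0.2100·93.60) / 2.810 = 22.23/2.810 = 7.911 mg/L.
Half-life 34.8 h → k = ln 2 / 34.8 = 0.01992 h⁻¹ = 0.4780 d⁻¹.
7.911·exp(−k·t) = 2.4 → t = ln(7.911/2.4)/k = 215600 s = 59.88 h.

59.9 h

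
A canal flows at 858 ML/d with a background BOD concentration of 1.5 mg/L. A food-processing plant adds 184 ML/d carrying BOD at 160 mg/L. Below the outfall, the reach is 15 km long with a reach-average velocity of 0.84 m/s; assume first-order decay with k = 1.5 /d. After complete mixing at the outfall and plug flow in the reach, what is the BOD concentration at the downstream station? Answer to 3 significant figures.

21.6 mg/L

Mass balance: C = (858.0·1.500 + 184.0·160.0) / 1042 = 30730/1042 = 29.49 mg/L.
Travel time t = 15·1000 / 0.84 = 17860 s = 4.960 h.
After decay, C = 29.49 × e^(−kt) = 29.49 × 0.7334 = 21.63 mg/L.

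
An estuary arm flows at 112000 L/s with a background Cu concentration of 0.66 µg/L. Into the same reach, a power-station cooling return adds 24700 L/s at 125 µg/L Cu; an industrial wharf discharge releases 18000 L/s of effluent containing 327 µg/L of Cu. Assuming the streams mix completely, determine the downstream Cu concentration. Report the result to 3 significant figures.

Flow-weighted average: C = (112000·0.6600 + 24700·125.0 + 18000·327.0) / 154700 = 9047000/154700 = 58.48 µg/L.

58.5 µg/L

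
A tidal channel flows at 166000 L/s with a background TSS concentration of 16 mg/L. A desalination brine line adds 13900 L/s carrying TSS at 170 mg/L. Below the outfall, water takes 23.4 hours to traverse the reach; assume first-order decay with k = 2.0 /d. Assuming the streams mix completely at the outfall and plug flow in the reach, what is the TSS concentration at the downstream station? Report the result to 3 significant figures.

Mixed concentration C = ΣQC/ΣQ = (166000·16.00 + 13900·170.0) / 179900 = 5019000/179900 = 27.90 mg/L.
Applying C = C₀e^(−kt): 27.90 × 0.1423 = 3.969 mg/L.

3.97 mg/L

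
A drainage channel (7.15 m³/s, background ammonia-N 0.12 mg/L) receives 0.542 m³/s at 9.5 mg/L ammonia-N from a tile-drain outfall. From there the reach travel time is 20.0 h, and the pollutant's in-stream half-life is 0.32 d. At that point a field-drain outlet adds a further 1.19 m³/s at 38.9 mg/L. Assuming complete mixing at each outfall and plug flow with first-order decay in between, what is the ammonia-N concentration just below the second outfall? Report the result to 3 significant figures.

5.32 mg/L

Conservation of mass: C = (7.150·0.1200 + 0.5420·9.500) / 7.692 = 6.007/7.692 = 0.7809 mg/L; combined flow 7.692 m³/s.
Half-life 0.32 d → k = ln 2 / 0.32 = 2.166 d⁻¹.
After decay, C = 0.7809 × e^(−kt) = 0.7809 × 0.1645 = 0.1284 mg/L.
Second outfall: C = (7.692·0.1284 + 1.190·38.90)/8.882 = 5.323 mg/L.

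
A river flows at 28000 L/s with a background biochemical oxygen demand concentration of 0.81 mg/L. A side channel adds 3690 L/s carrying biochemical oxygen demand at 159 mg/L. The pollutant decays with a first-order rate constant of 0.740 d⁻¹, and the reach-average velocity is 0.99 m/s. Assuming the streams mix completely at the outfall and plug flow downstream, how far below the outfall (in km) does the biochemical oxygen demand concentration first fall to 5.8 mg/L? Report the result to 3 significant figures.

139 km

After mixing, C = (28000·0.8100 + 3690·159.0) / 31690 = 609400/31690 = 19.23 mg/L.
Set 19.23·exp(−k·t) = 5.8 → t = ln(19.23/5.8)/k = 139900 s = 38.87 h.
Distance = v·t = 0.99·139900 = 138500 m = 138.5 km.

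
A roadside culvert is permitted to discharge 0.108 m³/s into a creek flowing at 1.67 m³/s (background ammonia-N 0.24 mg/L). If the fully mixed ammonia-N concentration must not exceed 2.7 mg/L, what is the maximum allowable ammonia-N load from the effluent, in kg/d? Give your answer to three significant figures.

380 kg/d

Mass balance at the limit: 1.670·0.2400 + 0.1080·Cₑ = 1.778·2.7 → Cₑ = 40.74 mg/L.
Load = 0.1080 m³/s × 40.74 g/m³ × 86 400 s/d = 380.1 kg/d.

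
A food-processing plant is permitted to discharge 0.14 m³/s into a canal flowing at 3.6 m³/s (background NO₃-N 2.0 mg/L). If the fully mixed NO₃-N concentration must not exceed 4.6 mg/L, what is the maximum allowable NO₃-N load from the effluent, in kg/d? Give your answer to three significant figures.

864 kg/d

Mass balance at the limit: 3.600·2.000 + 0.1400·Cₑ = 3.740·4.6 → Cₑ = 71.46 mg/L.
Load = 0.1400 m³/s × 71.46 g/m³ × 86 400 s/d = 864.3 kg/d.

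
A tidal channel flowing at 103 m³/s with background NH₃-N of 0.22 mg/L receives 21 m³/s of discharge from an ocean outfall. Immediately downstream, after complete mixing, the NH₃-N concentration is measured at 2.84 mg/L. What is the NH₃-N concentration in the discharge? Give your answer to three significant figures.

Mass balance: 103.0·0.2200 + 21.00·Cₑ = 124.0·2.840
→ Cₑ = (124.0·2.840 − 103.0·0.2200) / 21.00 = 15.69 mg/L.

15.7 mg/L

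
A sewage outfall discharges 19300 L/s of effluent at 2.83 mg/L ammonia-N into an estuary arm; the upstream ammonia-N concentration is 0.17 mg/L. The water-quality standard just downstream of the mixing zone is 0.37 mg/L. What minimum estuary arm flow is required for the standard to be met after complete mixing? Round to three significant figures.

Set C_mix = 0.37: (Q·0.1700 + 19300·2.830) / (Q + 19300) = 0.37
→ Q = 19300·(2.830 − 0.37)/(0.37 − 0.1700) = 237400 L/s.

237000 L/s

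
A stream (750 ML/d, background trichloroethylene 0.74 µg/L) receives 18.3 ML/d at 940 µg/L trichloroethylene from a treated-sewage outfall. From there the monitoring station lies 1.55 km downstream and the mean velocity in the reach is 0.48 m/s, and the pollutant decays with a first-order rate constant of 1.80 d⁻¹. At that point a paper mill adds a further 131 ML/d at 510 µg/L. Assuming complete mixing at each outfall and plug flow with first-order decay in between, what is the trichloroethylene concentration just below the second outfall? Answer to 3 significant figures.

92.8 µg/L

Mixed concentration C = ΣQC/ΣQ = (750.0·0.7400 + 18.30·940.0) / 768.3 = 17760/768.3 = 23.11 µg/L; combined flow 768.3 ML/d.
Travel time t = 1.55·1000 / 0.48 = 3229 s = 0.8970 h.
First-order decay: C = 23.11·exp(−k·t) = 23.11·0.9349 = 21.61 µg/L.
Second outfall: C = (768.3·21.61 + 131.0·510.0)/899.3 = 92.75 µg/L.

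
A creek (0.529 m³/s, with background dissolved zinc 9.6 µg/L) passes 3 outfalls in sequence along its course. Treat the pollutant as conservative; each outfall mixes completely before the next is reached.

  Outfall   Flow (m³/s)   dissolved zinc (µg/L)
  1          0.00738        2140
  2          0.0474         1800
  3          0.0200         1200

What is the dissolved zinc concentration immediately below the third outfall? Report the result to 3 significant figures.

Below outfall 1: Q → 0.5364 m³/s, C = (0.5290·9.600 + 0.007380·2140)/0.5364 = 38.91 µg/L.
Below outfall 2: Q → 0.5838 m³/s, C = (0.5364·38.91 + 0.04740·1800)/0.5838 = 181.9 µg/L.
Below outfall 3: Q → 0.6038 m³/s, C = (0.5838·181.9 + 0.02000·1200)/0.6038 = 215.6 µg/L.

216 µg/L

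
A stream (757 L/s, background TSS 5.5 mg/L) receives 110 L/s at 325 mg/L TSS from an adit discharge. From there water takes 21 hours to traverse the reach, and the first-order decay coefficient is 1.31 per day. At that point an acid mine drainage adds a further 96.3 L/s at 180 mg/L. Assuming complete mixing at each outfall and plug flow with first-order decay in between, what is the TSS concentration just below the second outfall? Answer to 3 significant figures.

Mass balance: C = (757.0·5.500 + 110.0·325.0) / 867.0 = 39910/867.0 = 46.04 mg/L; combined flow 867.0 L/s.
First-order decay: C = 46.04·exp(−k·t) = 46.04·0.3178 = 14.63 mg/L.
At the second outfall, C = (867.0·14.63 + 96.30·180.0) / (867.0 + 96.30) = 31.16 mg/L.

31.2 mg/L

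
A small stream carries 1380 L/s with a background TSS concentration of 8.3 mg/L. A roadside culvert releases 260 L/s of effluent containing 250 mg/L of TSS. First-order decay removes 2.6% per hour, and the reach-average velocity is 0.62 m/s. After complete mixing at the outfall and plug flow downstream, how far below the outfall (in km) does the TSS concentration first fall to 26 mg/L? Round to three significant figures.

49.5 km

Mixed concentration C = ΣQC/ΣQ = (1380·8.300 + 260.0·250.0) / 1640 = 76450/1640 = 46.62 mg/L.
2.6%/h lost → k = −ln(1 − 0.026) = 0.02634 h⁻¹.
Set 46.62·exp(−k·t) = 26 → t = ln(46.62/26)/k = 79790 s = 22.16 h.
Distance = v·t = 0.62·79790 = 49470 m = 49.47 km.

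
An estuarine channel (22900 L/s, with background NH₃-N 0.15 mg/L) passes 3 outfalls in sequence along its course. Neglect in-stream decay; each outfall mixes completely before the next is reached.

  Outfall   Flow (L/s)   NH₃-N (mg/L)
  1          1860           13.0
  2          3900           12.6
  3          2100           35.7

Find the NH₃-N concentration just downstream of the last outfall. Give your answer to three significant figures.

Below outfall 1: Q → 24760 L/s, C = (22900·0.1500 + 1860·13.00)/24760 = 1.115 mg/L.
Below outfall 2: Q → 28660 L/s, C = (24760·1.115 + 3900·12.60)/28660 = 2.678 mg/L.
Below outfall 3: Q → 30760 L/s, C = (28660·2.678 + 2100·35.70)/30760 = 4.933 mg/L.

4.93 mg/L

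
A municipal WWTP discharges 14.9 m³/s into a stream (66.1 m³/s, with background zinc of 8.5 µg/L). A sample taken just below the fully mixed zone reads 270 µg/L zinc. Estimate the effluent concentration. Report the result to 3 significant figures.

Mass balance: 66.10·8.500 + 14.90·Cₑ = 81.00·270.0
→ Cₑ = (81.00·270.0 − 66.10·8.500) / 14.90 = 1430 µg/L.

1430 µg/L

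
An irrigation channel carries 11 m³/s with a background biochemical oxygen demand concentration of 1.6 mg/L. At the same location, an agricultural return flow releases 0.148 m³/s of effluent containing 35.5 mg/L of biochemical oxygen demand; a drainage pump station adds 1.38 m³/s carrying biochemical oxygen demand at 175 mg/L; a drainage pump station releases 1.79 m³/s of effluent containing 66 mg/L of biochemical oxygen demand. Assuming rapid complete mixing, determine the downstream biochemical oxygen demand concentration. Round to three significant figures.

26.7 mg/L

Conservation of mass: C = (11.00·1.600 + 0.1480·35.50 + 1.380·175.0 + 1.790·66.00) / 14.32 = 382.5/14.32 = 26.71 mg/L.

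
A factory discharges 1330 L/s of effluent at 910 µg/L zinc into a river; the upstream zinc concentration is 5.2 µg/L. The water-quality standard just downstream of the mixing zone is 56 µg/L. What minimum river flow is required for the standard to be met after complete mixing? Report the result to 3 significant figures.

22400 L/s

Set C_mix = 56: (Q·5.200 + 1330·910.0) / (Q + 1330) = 56
→ Q = 1330·(910.0 − 56)/(56 − 5.200) = 22360 L/s.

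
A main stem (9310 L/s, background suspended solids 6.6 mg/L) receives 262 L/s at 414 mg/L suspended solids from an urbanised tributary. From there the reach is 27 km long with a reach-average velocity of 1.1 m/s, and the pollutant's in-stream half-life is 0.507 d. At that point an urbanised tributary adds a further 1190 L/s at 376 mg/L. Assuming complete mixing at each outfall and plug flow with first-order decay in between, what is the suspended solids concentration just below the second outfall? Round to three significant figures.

52.3 mg/L

After mixing, C = (9310·6.600 + 262.0·414.0) / 9572 = 169900/9572 = 17.75 mg/L; combined flow 9572 L/s.
Travel time t = 27·1000 / 1.1 = 24550 s = 6.818 h.
Half-life 0.507 d → k = ln 2 / 0.507 = 1.367 d⁻¹.
After decay, C = 17.75 × e^(−kt) = 17.75 × 0.6781 = 12.04 mg/L.
Second outfall: C = (9572·12.04 + 1190·376.0)/10760 = 52.28 mg/L.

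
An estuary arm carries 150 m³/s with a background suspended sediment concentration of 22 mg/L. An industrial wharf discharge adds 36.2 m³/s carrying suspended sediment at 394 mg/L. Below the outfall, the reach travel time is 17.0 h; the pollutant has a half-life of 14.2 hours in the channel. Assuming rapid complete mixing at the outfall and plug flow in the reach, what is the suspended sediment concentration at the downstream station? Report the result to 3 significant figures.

41.1 mg/L

After mixing, C = (150.0·22.00 + 36.20·394.0) / 186.2 = 17560/186.2 = 94.32 mg/L.
Half-life 14.2 h → k = ln 2 / 14.2 = 0.04881 h⁻¹ = 1.172 d⁻¹.
Applying C = C₀e^(−kt): 94.32 × 0.4361 = 41.14 mg/L.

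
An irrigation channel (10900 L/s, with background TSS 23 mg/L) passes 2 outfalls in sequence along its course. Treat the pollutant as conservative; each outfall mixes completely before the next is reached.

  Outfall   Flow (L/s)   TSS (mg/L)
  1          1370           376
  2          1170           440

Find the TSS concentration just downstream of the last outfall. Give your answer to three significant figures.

95.3 mg/L

Outfall 1: combined Q = 12270 L/s; C = (10900·23.00 + 1370·376.0)/12270 = 62.41 mg/L.
Outfall 2: combined Q = 13440 L/s; C = (12270·62.41 + 1170·440.0)/13440 = 95.28 mg/L.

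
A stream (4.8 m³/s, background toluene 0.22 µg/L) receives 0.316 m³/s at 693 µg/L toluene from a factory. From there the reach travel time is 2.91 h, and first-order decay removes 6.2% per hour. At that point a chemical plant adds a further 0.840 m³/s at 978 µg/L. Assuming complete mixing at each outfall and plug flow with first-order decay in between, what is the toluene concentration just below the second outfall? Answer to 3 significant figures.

Mixed concentration C = ΣQC/ΣQ = (4.800·0.2200 + 0.3160·693.0) / 5.116 = 220.0/5.116 = 43.01 µg/L; combined flow 5.116 m³/s.
6.2%/h lost → k = −ln(1 − 0.062) = 0.06401 h⁻¹.
Decay over the reach: 43.01·exp(−kt) = 43.01·0.8301 = 35.70 µg/L.
At the second outfall, C = (5.116·35.70 + 0.8400·978.0) / (5.116 + 0.8400) = 168.6 µg/L.

169 µg/L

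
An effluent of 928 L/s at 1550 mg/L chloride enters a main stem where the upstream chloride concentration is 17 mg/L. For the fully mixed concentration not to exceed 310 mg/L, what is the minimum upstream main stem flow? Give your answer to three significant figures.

3930 L/s

Set C_mix = 310: (Q·17.00 + 928.0·1550) / (Q + 928.0) = 310
→ Q = 928.0·(1550 − 310)/(310 − 17.00) = 3927 L/s.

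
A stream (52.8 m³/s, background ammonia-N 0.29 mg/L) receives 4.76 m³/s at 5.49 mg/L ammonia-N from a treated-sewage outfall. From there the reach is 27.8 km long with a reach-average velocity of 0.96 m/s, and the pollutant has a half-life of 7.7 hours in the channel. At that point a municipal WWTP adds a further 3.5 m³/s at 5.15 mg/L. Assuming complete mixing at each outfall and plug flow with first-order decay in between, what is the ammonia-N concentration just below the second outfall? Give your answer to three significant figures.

After mixing, C = (52.80·0.2900 + 4.760·5.490) / 57.56 = 41.44/57.56 = 0.7200 mg/L; combined flow 57.56 m³/s.
Travel time t = 27.8·1000 / 0.96 = 28960 s = 8.044 h.
Half-life 7.7 h → k = ln 2 / 7.7 = 0.09002 h⁻¹ = 2.160 d⁻¹.
Applying C = C₀e^(−kt): 0.7200 × 0.4848 = 0.3490 mg/L.
At the second outfall, C = (57.56·0.3490 + 3.500·5.150) / (57.56 + 3.500) = 0.6242 mg/L.

0.624 mg/L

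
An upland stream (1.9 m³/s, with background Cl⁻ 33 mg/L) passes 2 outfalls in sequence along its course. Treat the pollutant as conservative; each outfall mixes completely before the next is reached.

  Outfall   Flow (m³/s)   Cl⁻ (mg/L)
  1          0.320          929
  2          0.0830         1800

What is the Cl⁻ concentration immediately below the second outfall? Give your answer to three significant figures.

After outfall 1: Q = 1.900 + 0.3200 = 2.220 m³/s; C = (1.900·33.00 + 0.3200·929.0)/2.220 = 162.2 mg/L.
After outfall 2: Q = 2.220 + 0.08300 = 2.303 m³/s; C = (2.220·162.2 + 0.08300·1800)/2.303 = 221.2 mg/L.

221 mg/L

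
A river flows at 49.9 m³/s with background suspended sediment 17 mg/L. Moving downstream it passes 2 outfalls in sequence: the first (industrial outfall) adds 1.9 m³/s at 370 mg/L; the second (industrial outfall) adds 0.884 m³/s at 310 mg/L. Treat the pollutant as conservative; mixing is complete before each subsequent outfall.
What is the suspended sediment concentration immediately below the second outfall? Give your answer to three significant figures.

34.6 mg/L

Below outfall 1: Q → 51.80 m³/s, C = (49.90·17.00 + 1.900·370.0)/51.80 = 29.95 mg/L.
Below outfall 2: Q → 52.68 m³/s, C = (51.80·29.95 + 0.8840·310.0)/52.68 = 34.65 mg/L.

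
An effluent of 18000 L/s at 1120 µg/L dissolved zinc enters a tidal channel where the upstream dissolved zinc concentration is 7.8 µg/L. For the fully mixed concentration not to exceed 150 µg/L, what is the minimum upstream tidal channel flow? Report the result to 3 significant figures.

123000 L/s

Set C_mix = 150: (Q·7.800 + 18000·1120) / (Q + 18000) = 150
→ Q = 18000·(1120 − 150)/(150 − 7.800) = 122800 L/s.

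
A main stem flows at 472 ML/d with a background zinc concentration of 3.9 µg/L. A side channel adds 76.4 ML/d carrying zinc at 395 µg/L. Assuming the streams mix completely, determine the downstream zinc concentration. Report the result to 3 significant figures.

58.4 µg/L

Mixed concentration C = ΣQC/ΣQ = (472.0·3.900 + 76.40·395.0) / 548.4 = 32020/548.4 = 58.39 µg/L.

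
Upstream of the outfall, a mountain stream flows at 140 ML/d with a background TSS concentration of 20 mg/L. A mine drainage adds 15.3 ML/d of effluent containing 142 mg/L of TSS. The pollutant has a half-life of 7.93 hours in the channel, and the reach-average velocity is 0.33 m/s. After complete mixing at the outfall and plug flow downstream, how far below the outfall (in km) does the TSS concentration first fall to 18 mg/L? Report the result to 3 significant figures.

7.83 km

Mixed concentration C = ΣQC/ΣQ = (140.0·20.00 + 15.30·142.0) / 155.3 = 4973/155.3 = 32.02 mg/L.
Half-life 7.93 h → k = ln 2 / 7.93 = 0.08741 h⁻¹ = 2.098 d⁻¹.
Set 32.02·exp(−k·t) = 18 → t = ln(32.02/18)/k = 23720 s = 6.589 h.
Distance = v·t = 0.33·23720 = 7828 m = 7.828 km.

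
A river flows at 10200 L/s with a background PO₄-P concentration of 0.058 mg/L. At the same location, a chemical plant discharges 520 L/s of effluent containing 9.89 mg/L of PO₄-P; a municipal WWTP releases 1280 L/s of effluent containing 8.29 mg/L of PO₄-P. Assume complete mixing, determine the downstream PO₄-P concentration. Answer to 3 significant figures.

1.36 mg/L

Mass balance: C = (10200·0.05800 + 520.0·9.890 + 1280·8.290) / 12000 = 16350/12000 = 1.362 mg/L.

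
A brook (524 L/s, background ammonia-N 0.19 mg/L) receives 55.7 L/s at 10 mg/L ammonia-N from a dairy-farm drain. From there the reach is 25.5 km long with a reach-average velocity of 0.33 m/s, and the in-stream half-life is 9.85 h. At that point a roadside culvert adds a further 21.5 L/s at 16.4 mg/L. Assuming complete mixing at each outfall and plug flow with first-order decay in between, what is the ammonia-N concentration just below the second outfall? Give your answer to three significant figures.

0.828 mg/L

After mixing, C = (524.0·0.1900 + 55.70·10.00) / 579.7 = 656.6/579.7 = 1.133 mg/L; combined flow 579.7 L/s.
Travel time t = 25.5·1000 / 0.33 = 77270 s = 21.46 h.
Half-life 9.85 h → k = ln 2 / 9.85 = 0.07037 h⁻¹ = 1.689 d⁻¹.
After decay, C = 1.133 × e^(−kt) = 1.133 × 0.2208 = 0.2501 mg/L.
Second outfall: C = (579.7·0.2501 + 21.50·16.40)/601.2 = 0.8276 mg/L.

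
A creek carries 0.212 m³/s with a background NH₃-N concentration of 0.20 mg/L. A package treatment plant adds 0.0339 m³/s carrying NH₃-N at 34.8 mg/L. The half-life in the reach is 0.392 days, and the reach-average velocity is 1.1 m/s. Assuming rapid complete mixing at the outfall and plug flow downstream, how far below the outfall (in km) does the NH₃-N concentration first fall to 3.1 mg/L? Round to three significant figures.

After mixing, C = (0.2120·0.2000 + 0.03390·34.80) / 0.2459 = 1.222/0.2459 = 4.970 mg/L.
Half-life 0.392 d → k = ln 2 / 0.392 = 1.768 d⁻¹.
Set 4.970·exp(−k·t) = 3.1 → t = ln(4.970/3.1)/k = 23060 s = 6.407 h.
Distance = v·t = 1.1·23060 = 25370 m = 25.37 km.

25.4 km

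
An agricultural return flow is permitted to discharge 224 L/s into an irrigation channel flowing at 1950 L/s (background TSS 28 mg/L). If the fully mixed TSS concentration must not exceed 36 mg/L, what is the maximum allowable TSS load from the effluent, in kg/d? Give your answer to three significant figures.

Mass balance at the limit: 1950·28.00 + 224.0·Cₑ = 2174·36 → Cₑ = 105.6 mg/L.
224.0 L/s = 0.2240 m³/s. Load = 0.2240 m³/s × 105.6 g/m³ × 86 400 s/d = 2045 kg/d.

2040 kg/d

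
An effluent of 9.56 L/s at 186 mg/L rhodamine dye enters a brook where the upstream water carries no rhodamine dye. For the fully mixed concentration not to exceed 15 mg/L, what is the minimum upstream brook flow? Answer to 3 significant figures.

109 L/s

Set C_mix = 15: (Q·0 + 9.560·186.0) / (Q + 9.560) = 15
→ Q = 9.560·(186.0 − 15)/(15 − 0) = 109.0 L/s.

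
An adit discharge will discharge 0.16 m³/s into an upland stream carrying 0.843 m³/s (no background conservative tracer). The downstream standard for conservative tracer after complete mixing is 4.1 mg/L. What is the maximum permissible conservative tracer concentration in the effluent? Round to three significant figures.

25.7 mg/L

At the limit, (Qr·Cr + Qe·Cₑ)/(Qr + Qe) = 4.1:
Cₑ = (1.003·4.1 − 0.8430·0) / 0.1600 = 25.70 mg/L.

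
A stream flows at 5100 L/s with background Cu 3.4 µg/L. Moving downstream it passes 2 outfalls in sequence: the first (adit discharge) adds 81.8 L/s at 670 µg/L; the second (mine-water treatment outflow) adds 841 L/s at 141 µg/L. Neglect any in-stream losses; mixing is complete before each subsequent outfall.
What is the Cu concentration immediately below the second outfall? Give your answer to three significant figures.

31.7 µg/L

After outfall 1: Q = 5100 + 81.80 = 5182 L/s; C = (5100·3.400 + 81.80·670.0)/5182 = 13.92 µg/L.
After outfall 2: Q = 5182 + 841.0 = 6023 L/s; C = (5182·13.92 + 841.0·141.0)/6023 = 31.67 µg/L.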